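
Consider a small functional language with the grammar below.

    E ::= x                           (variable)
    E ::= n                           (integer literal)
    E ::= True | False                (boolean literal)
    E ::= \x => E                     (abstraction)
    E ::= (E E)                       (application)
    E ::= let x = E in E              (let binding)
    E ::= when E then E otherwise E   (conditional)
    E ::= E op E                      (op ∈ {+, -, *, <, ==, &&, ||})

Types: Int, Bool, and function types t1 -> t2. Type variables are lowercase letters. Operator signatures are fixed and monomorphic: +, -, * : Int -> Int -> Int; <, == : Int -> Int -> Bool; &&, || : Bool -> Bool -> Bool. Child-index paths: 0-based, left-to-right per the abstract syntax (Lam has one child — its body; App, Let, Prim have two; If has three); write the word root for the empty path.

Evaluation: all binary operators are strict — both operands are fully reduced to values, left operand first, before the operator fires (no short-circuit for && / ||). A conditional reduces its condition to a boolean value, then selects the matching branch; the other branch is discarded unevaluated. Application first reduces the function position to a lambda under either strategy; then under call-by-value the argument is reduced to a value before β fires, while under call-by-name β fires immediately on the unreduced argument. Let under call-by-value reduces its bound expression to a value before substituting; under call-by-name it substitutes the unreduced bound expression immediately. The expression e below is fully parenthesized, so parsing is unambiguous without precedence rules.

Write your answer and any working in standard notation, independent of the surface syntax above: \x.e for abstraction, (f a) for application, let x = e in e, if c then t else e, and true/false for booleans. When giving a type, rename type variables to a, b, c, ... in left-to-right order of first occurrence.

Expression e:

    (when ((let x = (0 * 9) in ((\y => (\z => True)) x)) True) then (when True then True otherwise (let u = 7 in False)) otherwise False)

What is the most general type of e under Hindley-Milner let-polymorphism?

Answer: Bool

Derivation:
  unify Int ~ Int
  unify Int ~ Int
let x : Int
\z._ : b -> Bool
\y._ : a -> b -> Bool
x : Int
  unify a -> b -> Bool ~ Int -> c
  unify a ~ Int
  unify b -> Bool ~ c
_ _ : b -> Bool
  unify b -> Bool ~ Bool -> d
  unify b ~ Bool
  unify Bool ~ d
_ _ : Bool
  unify Bool ~ Bool
  unify Bool ~ Bool
let u : Int
  unify Bool ~ Bool
  unify Bool ~ Bool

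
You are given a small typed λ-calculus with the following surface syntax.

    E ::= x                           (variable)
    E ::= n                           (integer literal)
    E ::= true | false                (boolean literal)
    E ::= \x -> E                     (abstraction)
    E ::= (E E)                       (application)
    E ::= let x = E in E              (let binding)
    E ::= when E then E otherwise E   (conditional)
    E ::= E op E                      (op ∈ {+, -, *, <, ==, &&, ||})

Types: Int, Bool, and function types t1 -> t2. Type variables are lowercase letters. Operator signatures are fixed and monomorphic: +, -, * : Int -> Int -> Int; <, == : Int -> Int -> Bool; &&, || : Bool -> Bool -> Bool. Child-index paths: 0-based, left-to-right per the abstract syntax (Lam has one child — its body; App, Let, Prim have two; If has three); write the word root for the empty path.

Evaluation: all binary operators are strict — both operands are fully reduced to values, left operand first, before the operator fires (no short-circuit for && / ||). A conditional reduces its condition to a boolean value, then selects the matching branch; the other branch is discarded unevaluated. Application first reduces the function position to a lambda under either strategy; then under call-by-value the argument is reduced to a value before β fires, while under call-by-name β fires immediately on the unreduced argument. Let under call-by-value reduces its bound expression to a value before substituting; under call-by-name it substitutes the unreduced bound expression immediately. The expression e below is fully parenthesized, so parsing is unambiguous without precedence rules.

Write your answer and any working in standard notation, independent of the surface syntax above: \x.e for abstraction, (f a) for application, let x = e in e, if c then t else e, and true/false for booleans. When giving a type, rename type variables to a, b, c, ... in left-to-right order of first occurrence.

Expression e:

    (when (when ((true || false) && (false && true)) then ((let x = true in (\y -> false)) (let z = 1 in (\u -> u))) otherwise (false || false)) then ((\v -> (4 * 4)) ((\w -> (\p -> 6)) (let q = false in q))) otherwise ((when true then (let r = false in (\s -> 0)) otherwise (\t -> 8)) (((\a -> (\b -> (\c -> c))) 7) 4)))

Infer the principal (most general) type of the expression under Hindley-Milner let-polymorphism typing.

Answer: Int

Trace:
  unify Bool ~ Bool
  unify Bool ~ Bool
  unify Bool ~ Bool
  unify Bool ~ Bool
  unify Bool ~ Bool
  unify Bool ~ Bool
  unify Bool ~ Bool
let x : Bool
\y._ : a -> Bool
let z : Int
u : b
\u._ : b -> b
  unify a -> Bool ~ (b -> b) -> c
  unify a ~ b -> b
  unify Bool ~ c
_ _ : Bool
  unify Bool ~ Bool
  unify Bool ~ Bool
  unify Bool ~ Bool
  unify Bool ~ Bool
  unify Int ~ Int
  unify Int ~ Int
\v._ : d -> Int
\p._ : f -> Int
\w._ : e -> f -> Int
let q : Bool
q : Bool
  unify e -> f -> Int ~ Bool -> g
  unify e ~ Bool
  unify f -> Int ~ g
_ _ : f -> Int
  unify d -> Int ~ (f -> Int) -> h
  unify d ~ f -> Int
  unify Int ~ h
_ _ : Int
  unify Bool ~ Bool
let r : Bool
\s._ : i -> Int
\t._ : j -> Int
  unify i -> Int ~ j -> Int
  unify i ~ j
  unify Int ~ Int
c : m
\c._ : m -> m
\b._ : l -> m -> m
\a._ : k -> l -> m -> m
  unify k -> l -> m -> m ~ Int -> n
  unify k ~ Int
  unify l -> m -> m ~ n
_ _ : l -> m -> m
  unify l -> m -> m ~ Int -> o
  unify l ~ Int
  unify m -> m ~ o
_ _ : m -> m
  unify j -> Int ~ (m -> m) -> p
  unify j ~ m -> m
  unify Int ~ p
_ _ : Int
  unify Int ~ Int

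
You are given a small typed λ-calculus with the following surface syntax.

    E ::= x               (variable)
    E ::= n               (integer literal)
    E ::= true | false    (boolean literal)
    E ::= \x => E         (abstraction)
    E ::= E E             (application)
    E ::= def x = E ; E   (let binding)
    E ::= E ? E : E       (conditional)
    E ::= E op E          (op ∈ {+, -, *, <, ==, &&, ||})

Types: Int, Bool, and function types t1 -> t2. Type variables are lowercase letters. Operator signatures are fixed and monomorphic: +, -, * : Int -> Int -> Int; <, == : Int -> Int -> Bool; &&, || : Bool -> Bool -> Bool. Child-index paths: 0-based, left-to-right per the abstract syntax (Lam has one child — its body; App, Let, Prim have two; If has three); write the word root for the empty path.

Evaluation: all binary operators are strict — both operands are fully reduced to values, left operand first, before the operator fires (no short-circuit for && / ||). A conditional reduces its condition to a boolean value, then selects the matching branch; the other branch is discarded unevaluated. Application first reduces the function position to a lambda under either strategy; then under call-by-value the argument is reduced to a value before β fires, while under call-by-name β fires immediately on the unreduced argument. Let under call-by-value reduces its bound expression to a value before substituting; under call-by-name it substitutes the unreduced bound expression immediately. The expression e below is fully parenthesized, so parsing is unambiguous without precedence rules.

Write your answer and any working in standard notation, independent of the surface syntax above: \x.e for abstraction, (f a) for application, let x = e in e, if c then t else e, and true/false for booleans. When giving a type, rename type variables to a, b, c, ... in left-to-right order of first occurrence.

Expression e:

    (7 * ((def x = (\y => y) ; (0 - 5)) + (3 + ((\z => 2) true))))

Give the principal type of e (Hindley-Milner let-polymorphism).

Trace:
  unify Int ~ Int
y : a
\y._ : a -> a
let x : forall. a -> a
  unify Int ~ Int
  unify Int ~ Int
  unify Int ~ Int
  unify Int ~ Int
\z._ : b -> Int
  unify b -> Int ~ Bool -> c
  unify b ~ Bool
  unify Int ~ c
_ _ : Int
  unify Int ~ Int
  unify Int ~ Int
  unify Int ~ Int

Answer: Int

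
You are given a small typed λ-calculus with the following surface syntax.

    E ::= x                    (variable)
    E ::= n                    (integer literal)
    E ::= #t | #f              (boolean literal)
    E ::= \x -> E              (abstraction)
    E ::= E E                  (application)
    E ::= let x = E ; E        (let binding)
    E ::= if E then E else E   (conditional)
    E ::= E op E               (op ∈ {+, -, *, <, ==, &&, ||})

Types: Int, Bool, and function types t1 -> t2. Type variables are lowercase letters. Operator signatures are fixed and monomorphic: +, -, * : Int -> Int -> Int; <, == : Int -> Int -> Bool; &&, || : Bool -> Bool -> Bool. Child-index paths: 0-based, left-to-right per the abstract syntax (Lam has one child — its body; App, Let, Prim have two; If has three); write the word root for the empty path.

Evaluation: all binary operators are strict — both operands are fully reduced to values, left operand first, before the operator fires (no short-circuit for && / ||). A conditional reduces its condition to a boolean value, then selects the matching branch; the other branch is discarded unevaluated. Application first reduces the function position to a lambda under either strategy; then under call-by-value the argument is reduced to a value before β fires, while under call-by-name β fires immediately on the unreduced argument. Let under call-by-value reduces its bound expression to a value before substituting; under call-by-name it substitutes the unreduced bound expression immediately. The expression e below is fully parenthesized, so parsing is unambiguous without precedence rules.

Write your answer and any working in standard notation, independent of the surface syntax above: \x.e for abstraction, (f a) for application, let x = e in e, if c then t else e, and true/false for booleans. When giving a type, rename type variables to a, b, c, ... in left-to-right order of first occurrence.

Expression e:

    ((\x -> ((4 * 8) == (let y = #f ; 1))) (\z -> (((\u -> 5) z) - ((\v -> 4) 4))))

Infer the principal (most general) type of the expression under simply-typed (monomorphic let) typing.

Trace:
  unify Int ~ Int
  unify Int ~ Int
  unify Int ~ Int
let y : Bool
  unify Int ~ Int
\x._ : a -> Bool
\u._ : c -> Int
z : b
  unify c -> Int ~ b -> d
  unify c ~ b
  unify Int ~ d
_ _ : Int
  unify Int ~ Int
\v._ : e -> Int
  unify e -> Int ~ Int -> f
  unify e ~ Int
  unify Int ~ f
_ _ : Int
  unify Int ~ Int
\z._ : b -> Int
  unify a -> Bool ~ (b -> Int) -> g
  unify a ~ b -> Int
  unify Bool ~ g
_ _ : Bool

Answer: Bool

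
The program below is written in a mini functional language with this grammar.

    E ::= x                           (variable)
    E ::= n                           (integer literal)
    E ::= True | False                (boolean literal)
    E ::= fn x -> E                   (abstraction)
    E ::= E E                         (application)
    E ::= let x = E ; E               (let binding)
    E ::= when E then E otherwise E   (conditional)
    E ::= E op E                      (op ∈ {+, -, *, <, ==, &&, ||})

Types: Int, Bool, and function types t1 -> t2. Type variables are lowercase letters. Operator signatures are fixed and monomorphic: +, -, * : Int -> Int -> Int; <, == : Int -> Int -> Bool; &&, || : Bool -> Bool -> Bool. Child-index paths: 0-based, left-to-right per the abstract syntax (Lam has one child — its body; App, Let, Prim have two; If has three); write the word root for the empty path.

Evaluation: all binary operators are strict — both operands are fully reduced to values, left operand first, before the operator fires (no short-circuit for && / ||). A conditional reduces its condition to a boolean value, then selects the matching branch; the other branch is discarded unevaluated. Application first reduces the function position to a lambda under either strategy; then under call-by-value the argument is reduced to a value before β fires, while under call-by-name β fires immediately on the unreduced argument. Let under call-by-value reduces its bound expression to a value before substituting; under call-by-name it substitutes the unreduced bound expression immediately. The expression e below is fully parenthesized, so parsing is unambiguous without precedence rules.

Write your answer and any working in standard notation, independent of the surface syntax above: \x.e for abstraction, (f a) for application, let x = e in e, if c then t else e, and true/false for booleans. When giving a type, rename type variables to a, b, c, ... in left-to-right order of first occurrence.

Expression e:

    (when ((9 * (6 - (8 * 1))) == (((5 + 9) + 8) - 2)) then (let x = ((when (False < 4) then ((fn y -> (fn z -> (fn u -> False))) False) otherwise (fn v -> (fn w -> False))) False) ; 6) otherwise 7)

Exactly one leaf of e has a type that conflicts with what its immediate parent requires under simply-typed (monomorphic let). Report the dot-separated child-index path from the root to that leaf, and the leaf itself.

Trace:
  unify Int ~ Int
  unify Int ~ Int
  unify Int ~ Int
  unify Int ~ Int
  unify Int ~ Int
  unify Int ~ Int
  unify Int ~ Int
  unify Int ~ Int
  unify Int ~ Int
  unify Int ~ Int
  unify Int ~ Int
  unify Int ~ Int
  unify Int ~ Int
  unify Int ~ Int
  unify Bool ~ Bool
  unify Bool ~ Int
  FAIL: mismatch Bool ~ Int

Answer: 1.0.0.0.0 : false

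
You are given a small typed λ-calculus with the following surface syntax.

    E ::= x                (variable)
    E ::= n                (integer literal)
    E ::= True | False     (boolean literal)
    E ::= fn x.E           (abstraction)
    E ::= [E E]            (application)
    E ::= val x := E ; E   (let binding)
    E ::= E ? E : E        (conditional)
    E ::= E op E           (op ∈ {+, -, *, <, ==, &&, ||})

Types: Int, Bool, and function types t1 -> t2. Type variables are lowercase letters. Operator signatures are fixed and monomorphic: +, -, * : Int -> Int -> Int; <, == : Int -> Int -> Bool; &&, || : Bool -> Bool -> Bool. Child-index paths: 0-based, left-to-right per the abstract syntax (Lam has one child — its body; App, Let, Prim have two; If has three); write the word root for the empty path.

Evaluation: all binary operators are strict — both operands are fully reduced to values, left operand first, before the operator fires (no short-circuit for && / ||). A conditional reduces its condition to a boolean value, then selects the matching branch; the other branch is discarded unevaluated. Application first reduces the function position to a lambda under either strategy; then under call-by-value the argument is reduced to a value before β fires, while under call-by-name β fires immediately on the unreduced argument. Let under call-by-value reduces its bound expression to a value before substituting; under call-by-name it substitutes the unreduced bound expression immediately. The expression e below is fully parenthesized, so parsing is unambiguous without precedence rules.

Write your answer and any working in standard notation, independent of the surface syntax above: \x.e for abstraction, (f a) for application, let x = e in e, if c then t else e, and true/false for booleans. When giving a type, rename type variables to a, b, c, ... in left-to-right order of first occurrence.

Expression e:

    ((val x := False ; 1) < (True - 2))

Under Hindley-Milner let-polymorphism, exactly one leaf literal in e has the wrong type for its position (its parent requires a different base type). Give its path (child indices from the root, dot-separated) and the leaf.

Answer: 1.0 : true

Derivation:
let x : Bool
  unify Int ~ Int
  unify Bool ~ Int
  FAIL: mismatch Bool ~ Int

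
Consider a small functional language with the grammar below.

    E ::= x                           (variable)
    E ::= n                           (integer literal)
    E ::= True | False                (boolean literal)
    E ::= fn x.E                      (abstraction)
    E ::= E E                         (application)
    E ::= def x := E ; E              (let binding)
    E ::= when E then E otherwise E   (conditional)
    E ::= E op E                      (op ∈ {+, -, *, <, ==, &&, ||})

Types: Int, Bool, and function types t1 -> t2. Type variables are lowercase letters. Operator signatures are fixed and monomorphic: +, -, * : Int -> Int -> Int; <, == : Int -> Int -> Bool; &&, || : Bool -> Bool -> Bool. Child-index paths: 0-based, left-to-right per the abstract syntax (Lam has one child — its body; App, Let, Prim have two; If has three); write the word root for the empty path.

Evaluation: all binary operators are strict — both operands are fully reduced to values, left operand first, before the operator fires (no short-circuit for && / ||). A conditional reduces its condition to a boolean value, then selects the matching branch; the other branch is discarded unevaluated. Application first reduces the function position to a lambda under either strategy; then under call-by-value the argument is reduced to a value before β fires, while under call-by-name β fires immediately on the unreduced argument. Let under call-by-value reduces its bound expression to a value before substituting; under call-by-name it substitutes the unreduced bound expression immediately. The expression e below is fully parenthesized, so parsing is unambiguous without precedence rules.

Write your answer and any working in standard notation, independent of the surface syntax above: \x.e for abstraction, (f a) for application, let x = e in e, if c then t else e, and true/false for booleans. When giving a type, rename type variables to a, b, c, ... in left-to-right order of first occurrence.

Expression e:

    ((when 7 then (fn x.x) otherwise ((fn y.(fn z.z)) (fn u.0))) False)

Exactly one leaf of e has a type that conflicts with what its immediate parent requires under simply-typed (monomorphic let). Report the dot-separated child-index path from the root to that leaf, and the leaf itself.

Answer: 0.0 : 7

Working:
  unify Int ~ Bool
  FAIL: mismatch Int ~ Bool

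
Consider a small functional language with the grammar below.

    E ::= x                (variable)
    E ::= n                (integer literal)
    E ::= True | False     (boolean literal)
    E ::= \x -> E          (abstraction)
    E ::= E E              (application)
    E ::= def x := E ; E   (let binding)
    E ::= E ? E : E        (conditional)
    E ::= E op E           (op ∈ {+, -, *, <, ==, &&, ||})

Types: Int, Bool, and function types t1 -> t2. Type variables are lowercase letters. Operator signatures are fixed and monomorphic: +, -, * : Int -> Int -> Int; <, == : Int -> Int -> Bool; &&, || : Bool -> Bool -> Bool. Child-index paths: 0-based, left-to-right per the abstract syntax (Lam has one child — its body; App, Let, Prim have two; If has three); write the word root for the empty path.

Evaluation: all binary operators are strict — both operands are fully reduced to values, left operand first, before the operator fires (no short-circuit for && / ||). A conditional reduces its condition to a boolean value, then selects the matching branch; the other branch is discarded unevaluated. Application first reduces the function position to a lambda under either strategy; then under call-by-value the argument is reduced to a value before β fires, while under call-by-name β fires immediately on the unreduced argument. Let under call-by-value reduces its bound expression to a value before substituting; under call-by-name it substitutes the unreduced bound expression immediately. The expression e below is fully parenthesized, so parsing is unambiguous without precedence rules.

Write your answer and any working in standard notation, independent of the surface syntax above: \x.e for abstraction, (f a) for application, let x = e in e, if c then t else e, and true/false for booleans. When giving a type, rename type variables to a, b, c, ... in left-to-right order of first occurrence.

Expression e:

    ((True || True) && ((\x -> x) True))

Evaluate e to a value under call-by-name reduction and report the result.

Answer: true

Trace:
step 0: ((true || true) && ((\x.x) true))
step 1: [delta@0] (true && ((\x.x) true))
step 2: [beta@1] (true && true)
step 3: [delta@root] true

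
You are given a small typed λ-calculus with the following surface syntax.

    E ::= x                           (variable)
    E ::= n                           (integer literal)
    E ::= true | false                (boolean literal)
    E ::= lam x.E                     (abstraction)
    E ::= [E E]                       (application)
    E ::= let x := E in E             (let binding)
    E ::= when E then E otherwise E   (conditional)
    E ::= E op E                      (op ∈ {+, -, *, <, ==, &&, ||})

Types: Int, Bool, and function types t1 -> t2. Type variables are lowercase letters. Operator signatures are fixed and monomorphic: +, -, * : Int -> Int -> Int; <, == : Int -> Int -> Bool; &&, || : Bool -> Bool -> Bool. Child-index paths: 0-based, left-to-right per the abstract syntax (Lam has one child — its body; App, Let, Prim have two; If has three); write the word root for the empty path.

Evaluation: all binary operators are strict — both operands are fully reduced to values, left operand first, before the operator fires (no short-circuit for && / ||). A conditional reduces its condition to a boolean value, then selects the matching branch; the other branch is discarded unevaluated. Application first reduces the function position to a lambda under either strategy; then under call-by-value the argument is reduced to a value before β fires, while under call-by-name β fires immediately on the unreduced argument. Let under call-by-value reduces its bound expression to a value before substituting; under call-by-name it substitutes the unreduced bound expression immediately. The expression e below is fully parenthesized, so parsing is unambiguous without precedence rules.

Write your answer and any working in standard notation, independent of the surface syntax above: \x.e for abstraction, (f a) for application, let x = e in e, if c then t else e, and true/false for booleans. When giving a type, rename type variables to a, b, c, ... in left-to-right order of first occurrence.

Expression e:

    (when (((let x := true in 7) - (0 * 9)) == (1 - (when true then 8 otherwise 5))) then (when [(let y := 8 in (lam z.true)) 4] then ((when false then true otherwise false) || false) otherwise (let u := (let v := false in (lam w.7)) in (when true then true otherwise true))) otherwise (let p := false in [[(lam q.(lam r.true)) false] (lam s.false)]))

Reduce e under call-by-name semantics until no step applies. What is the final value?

Answer: true

Working:
step 0: (if (((let x = true in 7) - (0 * 9)) == (1 - (if true then 8 else 5))) then (if ((let y = 8 in (\z.true)) 4) then ((if false then true else false) || false) else (let u = (let v = false in (\w.7)) in (if true then true else true))) else (let p = false in (((\q.(\r.true)) false) (\s.false))))
step 1: [let@0.0.0] (if ((7 - (0 * 9)) == (1 - (if true then 8 else 5))) then (if ((let y = 8 in (\z.true)) 4) then ((if false then true else false) || false) else (let u = (let v = false in (\w.7)) in (if true then true else true))) else (let p = false in (((\q.(\r.true)) false) (\s.false))))
step 2: [delta@0.0.1] (if ((7 - 0) == (1 - (if true then 8 else 5))) then (if ((let y = 8 in (\z.true)) 4) then ((if false then true else false) || false) else (let u = (let v = false in (\w.7)) in (if true then true else true))) else (let p = false in (((\q.(\r.true)) false) (\s.false))))
step 3: [delta@0.0] (if (7 == (1 - (if true then 8 else 5))) then (if ((let y = 8 in (\z.true)) 4) then ((if false then true else false) || false) else (let u = (let v = false in (\w.7)) in (if true then true else true))) else (let p = false in (((\q.(\r.true)) false) (\s.false))))
step 4: [if@0.1.1] (if (7 == (1 - 8)) then (if ((let y = 8 in (\z.true)) 4) then ((if false then true else false) || false) else (let u = (let v = false in (\w.7)) in (if true then true else true))) else (let p = false in (((\q.(\r.true)) false) (\s.false))))
step 5: [delta@0.1] (if (7 == -7) then (if ((let y = 8 in (\z.true)) 4) then ((if false then true else false) || false) else (let u = (let v = false in (\w.7)) in (if true then true else true))) else (let p = false in (((\q.(\r.true)) false) (\s.false))))
step 6: [delta@0] (if false then (if ((let y = 8 in (\z.true)) 4) then ((if false then true else false) || false) else (let u = (let v = false in (\w.7)) in (if true then true else true))) else (let p = false in (((\q.(\r.true)) false) (\s.false))))
step 7: [if@root] (let p = false in (((\q.(\r.true)) false) (\s.false)))
step 8: [let@root] (((\q.(\r.true)) false) (\s.false))
step 9: [beta@0] ((\r.true) (\s.false))
step 10: [beta@root] true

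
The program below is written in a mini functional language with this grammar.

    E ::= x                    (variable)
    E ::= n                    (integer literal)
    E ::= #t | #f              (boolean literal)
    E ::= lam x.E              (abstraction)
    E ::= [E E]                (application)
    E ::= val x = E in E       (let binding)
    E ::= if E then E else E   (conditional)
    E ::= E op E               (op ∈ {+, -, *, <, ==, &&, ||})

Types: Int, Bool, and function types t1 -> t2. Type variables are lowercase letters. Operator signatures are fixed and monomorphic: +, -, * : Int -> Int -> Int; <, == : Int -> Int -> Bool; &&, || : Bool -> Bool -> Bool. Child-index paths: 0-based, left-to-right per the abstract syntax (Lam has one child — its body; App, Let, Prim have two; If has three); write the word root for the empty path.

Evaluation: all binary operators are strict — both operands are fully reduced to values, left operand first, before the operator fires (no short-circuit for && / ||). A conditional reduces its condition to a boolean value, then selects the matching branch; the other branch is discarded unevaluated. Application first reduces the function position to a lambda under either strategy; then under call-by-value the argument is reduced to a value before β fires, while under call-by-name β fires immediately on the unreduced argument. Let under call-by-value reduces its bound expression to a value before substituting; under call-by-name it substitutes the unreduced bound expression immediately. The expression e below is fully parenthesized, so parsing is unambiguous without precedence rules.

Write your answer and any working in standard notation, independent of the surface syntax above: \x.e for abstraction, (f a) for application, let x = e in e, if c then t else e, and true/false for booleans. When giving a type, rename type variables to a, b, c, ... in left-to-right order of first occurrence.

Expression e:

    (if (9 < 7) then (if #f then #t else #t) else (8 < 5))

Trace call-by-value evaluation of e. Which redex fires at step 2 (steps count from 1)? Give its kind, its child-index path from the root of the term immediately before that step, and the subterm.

Answer: if at root : (if false then (if false then true else true) else (8 < 5))

Working:
step 0: (if (9 < 7) then (if false then true else true) else (8 < 5))
step 1: [delta@0] (if false then (if false then true else true) else (8 < 5))
step 2: [if@root] (8 < 5)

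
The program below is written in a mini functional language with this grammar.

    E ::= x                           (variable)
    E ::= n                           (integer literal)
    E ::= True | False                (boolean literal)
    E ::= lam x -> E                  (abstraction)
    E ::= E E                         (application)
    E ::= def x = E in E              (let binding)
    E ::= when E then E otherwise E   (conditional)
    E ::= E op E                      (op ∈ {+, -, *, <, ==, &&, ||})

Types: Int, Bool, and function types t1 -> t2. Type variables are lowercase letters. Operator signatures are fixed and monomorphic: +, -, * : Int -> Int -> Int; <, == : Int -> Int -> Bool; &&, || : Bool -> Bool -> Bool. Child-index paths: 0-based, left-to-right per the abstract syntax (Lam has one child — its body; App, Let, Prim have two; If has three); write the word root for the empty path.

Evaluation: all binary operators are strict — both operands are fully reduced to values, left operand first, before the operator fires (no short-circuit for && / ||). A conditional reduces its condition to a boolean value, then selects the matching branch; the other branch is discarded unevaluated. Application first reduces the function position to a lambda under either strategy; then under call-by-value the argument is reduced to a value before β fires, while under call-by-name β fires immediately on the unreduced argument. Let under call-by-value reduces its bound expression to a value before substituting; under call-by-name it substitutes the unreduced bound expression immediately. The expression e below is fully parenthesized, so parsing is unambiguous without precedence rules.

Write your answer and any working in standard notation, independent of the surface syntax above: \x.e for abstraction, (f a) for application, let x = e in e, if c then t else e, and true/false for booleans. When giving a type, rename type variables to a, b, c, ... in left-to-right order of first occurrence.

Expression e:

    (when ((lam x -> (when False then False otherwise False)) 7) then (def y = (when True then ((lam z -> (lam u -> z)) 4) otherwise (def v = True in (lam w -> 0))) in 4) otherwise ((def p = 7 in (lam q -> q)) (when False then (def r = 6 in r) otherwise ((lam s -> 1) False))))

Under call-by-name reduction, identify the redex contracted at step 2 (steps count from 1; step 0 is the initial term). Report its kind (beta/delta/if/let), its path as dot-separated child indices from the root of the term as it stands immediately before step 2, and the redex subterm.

Answer: if at 0 : (if false then false else false)

Derivation:
step 0: (if ((\x.(if false then false else false)) 7) then (let y = (if true then ((\z.(\u.z)) 4) else (let v = true in (\w.0))) in 4) else ((let p = 7 in (\q.q)) (if false then (let r = 6 in r) else ((\s.1) false))))
step 1: [beta@0] (if (if false then false else false) then (let y = (if true then ((\z.(\u.z)) 4) else (let v = true in (\w.0))) in 4) else ((let p = 7 in (\q.q)) (if false then (let r = 6 in r) else ((\s.1) false))))
step 2: [if@0] (if false then (let y = (if true then ((\z.(\u.z)) 4) else (let v = true in (\w.0))) in 4) else ((let p = 7 in (\q.q)) (if false then (let r = 6 in r) else ((\s.1) false))))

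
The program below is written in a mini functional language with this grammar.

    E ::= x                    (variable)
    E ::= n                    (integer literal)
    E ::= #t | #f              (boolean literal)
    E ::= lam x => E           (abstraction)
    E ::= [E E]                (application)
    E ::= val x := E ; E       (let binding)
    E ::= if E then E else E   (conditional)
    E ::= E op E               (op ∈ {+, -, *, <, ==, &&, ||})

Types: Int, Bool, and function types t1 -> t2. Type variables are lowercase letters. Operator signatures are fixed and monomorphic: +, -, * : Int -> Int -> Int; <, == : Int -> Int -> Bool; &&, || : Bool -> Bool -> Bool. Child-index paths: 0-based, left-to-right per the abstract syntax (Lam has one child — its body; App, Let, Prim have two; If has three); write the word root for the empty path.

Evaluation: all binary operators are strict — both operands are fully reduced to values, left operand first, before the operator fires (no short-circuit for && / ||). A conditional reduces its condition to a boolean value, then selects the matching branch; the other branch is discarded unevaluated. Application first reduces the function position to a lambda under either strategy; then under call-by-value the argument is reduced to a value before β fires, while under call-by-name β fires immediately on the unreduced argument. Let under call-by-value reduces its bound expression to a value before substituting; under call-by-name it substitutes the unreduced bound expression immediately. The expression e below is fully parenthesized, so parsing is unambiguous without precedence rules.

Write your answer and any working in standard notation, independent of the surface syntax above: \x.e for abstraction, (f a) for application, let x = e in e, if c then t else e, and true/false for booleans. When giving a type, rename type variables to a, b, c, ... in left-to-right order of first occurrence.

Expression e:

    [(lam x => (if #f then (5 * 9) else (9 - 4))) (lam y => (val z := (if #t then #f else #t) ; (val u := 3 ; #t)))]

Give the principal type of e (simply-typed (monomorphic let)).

Trace:
  unify Bool ~ Bool
  unify Int ~ Int
  unify Int ~ Int
  unify Int ~ Int
  unify Int ~ Int
  unify Int ~ Int
\x._ : a -> Int
  unify Bool ~ Bool
  unify Bool ~ Bool
let z : Bool
let u : Int
\y._ : b -> Bool
  unify a -> Int ~ (b -> Bool) -> c
  unify a ~ b -> Bool
  unify Int ~ c
_ _ : Int

Answer: Int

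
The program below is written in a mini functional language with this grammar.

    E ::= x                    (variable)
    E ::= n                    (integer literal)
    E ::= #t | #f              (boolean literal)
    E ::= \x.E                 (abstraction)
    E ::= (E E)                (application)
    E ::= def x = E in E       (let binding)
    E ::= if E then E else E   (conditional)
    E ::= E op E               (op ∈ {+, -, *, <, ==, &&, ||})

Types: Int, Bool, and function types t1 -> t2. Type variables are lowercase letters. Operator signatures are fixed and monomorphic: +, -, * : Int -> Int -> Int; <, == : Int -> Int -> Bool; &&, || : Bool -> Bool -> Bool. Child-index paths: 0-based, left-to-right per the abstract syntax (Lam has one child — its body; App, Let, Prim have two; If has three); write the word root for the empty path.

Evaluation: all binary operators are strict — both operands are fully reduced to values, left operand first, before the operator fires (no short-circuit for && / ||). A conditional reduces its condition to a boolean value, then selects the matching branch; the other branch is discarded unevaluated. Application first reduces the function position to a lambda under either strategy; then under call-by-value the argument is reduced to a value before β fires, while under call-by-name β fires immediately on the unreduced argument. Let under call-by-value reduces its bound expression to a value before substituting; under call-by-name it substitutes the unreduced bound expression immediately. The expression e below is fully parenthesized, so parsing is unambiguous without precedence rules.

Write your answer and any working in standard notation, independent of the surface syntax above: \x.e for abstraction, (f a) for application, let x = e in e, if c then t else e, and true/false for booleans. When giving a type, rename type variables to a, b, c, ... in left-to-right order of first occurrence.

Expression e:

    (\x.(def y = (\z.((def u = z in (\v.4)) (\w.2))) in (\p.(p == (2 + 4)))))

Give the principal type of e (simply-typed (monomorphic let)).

Answer: a -> Int -> Bool

Working:
z : b
let u : b
\v._ : c -> Int
\w._ : d -> Int
  unify c -> Int ~ (d -> Int) -> e
  unify c ~ d -> Int
  unify Int ~ e
_ _ : Int
\z._ : b -> Int
let y : b -> Int
p : f
  unify f ~ Int
  unify Int ~ Int
  unify Int ~ Int
  unify Int ~ Int
\p._ : Int -> Bool
\x._ : a -> Int -> Bool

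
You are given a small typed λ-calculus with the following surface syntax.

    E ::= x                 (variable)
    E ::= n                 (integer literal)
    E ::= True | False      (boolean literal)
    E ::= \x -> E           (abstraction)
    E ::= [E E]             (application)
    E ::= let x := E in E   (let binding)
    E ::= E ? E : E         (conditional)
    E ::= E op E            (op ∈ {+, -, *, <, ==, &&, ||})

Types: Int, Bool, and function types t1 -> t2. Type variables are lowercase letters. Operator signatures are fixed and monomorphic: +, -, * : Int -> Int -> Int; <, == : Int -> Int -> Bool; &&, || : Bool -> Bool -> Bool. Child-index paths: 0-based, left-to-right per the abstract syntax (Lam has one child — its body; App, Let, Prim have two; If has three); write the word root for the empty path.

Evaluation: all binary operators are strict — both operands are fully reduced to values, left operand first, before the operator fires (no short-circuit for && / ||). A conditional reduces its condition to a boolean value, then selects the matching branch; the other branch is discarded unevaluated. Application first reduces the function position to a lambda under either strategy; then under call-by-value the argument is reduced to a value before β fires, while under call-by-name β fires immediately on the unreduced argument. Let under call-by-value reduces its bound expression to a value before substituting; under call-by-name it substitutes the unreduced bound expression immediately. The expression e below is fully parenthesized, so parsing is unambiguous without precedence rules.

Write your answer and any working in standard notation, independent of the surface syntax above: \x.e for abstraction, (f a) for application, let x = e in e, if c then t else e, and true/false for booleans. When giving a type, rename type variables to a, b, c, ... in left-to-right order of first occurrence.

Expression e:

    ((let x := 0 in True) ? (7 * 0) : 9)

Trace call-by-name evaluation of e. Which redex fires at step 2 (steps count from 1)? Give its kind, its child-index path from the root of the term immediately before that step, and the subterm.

Derivation:
step 0: (if (let x = 0 in true) then (7 * 0) else 9)
step 1: [let@0] (if true then (7 * 0) else 9)
step 2: [if@root] (7 * 0)

Answer: if at root : (if true then (7 * 0) else 9)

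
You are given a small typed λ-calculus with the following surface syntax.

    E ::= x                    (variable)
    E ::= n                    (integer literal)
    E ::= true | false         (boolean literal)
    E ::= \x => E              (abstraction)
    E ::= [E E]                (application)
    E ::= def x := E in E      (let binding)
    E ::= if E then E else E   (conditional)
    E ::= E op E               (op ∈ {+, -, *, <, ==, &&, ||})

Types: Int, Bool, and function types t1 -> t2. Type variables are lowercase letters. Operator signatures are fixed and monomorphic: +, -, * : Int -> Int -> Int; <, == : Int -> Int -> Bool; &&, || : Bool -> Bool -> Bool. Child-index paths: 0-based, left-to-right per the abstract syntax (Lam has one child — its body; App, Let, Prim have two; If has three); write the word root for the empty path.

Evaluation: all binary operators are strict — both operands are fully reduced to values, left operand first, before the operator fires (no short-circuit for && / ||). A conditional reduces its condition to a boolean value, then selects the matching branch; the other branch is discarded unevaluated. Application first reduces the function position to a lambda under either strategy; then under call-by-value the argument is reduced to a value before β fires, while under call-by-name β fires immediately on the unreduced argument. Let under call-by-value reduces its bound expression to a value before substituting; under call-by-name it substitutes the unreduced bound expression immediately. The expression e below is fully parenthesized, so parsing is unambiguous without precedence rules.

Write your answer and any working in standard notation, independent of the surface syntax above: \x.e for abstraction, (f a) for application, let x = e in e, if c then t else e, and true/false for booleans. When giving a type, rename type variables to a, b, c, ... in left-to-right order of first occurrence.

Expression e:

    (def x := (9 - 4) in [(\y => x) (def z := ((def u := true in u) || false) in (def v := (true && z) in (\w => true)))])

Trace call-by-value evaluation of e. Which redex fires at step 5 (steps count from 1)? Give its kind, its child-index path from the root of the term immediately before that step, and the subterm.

Working:
step 0: (let x = (9 - 4) in ((\y.x) (let z = ((let u = true in u) || false) in (let v = (true && z) in (\w.true)))))
step 1: [delta@0] (let x = 5 in ((\y.x) (let z = ((let u = true in u) || false) in (let v = (true && z) in (\w.true)))))
step 2: [let@root] ((\y.5) (let z = ((let u = true in u) || false) in (let v = (true && z) in (\w.true))))
step 3: [let@1.0.0] ((\y.5) (let z = (true || false) in (let v = (true && z) in (\w.true))))
step 4: [delta@1.0] ((\y.5) (let z = true in (let v = (true && z) in (\w.true))))
step 5: [let@1] ((\y.5) (let v = (true && true) in (\w.true)))

Answer: let at 1 : (let z = true in (let v = (true && z) in (\w.true)))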